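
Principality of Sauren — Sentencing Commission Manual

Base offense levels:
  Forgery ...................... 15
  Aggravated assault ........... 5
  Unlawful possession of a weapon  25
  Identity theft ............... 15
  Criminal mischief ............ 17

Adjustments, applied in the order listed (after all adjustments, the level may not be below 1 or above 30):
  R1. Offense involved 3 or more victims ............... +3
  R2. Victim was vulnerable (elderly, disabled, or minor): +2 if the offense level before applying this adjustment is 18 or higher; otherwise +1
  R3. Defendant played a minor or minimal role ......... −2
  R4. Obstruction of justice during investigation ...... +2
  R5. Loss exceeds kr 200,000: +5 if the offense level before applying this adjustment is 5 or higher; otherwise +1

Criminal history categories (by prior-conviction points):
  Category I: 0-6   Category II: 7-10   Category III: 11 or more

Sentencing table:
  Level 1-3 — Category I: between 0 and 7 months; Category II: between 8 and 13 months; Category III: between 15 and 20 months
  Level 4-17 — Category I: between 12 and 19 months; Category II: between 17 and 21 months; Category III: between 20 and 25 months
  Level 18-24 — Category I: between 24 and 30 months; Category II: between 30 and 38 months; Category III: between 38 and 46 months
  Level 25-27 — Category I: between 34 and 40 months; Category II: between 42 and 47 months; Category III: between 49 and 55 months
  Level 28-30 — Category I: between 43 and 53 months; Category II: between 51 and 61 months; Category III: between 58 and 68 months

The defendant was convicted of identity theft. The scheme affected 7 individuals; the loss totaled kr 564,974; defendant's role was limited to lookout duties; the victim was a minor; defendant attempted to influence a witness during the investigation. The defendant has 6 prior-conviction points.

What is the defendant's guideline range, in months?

34-40 months

Base offense level for identity theft: 15.
R1 applies: 15 + 3 = 18.
R2 applies (level before this adjustment is 18 ≥ 18, so +2): 18 + 2 = 20.
R3 applies: 20 − 2 = 18.
R4 applies: 18 + 2 = 20.
R5 applies (level before this adjustment is 20 ≥ 5, so +5): 20 + 5 = 25.
Final offense level: 25.
Criminal history: 6 prior points → Category I (0-6).
Level 25 falls in the 25-27 band.
Grid: Level 25-27 × Category I = 34-40 months.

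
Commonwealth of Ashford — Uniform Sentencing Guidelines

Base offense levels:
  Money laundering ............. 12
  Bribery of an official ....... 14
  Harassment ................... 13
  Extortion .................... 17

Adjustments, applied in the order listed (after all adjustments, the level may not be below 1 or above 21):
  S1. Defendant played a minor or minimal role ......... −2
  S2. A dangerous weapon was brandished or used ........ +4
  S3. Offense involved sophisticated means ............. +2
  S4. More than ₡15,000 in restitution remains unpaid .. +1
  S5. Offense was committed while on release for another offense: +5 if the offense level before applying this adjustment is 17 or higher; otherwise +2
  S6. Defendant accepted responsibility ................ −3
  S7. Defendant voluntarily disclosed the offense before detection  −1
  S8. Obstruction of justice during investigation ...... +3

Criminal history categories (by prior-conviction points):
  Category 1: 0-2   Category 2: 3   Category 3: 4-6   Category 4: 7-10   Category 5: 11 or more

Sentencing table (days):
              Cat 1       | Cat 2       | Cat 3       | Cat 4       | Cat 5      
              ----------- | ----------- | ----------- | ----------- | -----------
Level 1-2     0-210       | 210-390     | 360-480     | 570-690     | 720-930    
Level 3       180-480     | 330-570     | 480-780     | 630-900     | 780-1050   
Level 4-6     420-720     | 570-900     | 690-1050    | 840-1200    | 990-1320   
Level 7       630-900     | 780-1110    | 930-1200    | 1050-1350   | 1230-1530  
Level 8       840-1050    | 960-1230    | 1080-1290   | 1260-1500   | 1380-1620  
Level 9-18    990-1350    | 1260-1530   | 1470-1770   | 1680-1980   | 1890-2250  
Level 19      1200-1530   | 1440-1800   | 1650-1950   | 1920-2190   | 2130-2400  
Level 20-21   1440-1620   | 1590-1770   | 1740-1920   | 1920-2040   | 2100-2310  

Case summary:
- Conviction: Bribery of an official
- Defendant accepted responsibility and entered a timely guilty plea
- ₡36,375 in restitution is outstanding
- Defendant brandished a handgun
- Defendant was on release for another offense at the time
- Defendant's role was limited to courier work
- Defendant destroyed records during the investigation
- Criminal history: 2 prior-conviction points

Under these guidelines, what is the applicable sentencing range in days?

Base offense level for bribery of an official: 14.
S1 applies: 14 − 2 = 12.
S2 applies: 12 + 4 = 16.
S4 applies: 16 + 1 = 17.
S5 applies (level before this adjustment is 17 ≥ 17, so +5): 17 + 5 = 22.
S6 applies: 22 − 3 = 19.
S7 does not apply.
S8 applies: 19 + 3 = 22.
Level 22 exceeds the maximum of 21; capped at 21.
Final offense level: 21.
Criminal history: 2 prior points → Category 1 (0-2).
Level 21 falls in the 20-21 band.
Grid: Level 20-21 × Category 1 = 1440-1620 days.

1440-1620 days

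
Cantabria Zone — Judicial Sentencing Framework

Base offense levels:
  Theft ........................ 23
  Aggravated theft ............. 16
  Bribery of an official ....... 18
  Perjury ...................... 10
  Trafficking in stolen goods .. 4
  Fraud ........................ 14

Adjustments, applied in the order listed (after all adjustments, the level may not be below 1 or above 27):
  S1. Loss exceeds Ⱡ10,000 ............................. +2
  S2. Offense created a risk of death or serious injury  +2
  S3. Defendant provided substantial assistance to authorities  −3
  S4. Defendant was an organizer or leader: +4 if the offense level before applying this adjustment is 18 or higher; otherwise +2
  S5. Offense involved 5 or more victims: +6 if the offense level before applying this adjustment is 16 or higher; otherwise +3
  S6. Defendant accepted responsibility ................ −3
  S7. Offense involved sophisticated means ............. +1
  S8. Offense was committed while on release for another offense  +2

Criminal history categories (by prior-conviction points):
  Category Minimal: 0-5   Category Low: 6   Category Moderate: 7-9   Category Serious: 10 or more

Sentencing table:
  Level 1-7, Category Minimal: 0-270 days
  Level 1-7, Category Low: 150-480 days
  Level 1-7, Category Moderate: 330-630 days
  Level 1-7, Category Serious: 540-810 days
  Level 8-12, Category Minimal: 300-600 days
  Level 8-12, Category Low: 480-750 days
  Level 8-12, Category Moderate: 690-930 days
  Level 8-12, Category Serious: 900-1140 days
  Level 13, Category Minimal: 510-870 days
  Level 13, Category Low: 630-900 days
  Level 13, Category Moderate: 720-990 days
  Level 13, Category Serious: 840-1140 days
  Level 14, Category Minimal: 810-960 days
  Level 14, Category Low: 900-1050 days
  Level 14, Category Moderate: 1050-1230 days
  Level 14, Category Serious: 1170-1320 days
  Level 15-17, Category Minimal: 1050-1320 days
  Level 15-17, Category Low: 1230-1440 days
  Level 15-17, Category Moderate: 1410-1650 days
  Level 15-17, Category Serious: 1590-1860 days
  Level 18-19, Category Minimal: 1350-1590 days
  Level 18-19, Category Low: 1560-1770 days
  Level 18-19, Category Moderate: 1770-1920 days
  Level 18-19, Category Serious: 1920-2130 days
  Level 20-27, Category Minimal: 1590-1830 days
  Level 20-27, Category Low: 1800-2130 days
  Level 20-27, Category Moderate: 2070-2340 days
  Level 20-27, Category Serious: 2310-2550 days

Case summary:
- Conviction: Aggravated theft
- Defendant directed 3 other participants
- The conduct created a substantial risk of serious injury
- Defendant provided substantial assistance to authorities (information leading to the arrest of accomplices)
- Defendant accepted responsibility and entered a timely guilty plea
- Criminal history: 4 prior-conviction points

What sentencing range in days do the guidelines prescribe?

810-960 days

Base offense level for aggravated theft: 16.
S1 does not apply.
S2 applies: 16 + 2 = 18.
S3 applies: 18 − 3 = 15.
S4 applies (level before this adjustment is 15 < 18, so +2): 15 + 2 = 17.
S6 applies: 17 − 3 = 14.
S7 does not apply.
S8 does not apply.
Final offense level: 14.
Criminal history: 4 prior points → Category Minimal (0-5).
Level 14 falls in the 14 band.
Grid: Level 14 × Category Minimal = 810-960 days.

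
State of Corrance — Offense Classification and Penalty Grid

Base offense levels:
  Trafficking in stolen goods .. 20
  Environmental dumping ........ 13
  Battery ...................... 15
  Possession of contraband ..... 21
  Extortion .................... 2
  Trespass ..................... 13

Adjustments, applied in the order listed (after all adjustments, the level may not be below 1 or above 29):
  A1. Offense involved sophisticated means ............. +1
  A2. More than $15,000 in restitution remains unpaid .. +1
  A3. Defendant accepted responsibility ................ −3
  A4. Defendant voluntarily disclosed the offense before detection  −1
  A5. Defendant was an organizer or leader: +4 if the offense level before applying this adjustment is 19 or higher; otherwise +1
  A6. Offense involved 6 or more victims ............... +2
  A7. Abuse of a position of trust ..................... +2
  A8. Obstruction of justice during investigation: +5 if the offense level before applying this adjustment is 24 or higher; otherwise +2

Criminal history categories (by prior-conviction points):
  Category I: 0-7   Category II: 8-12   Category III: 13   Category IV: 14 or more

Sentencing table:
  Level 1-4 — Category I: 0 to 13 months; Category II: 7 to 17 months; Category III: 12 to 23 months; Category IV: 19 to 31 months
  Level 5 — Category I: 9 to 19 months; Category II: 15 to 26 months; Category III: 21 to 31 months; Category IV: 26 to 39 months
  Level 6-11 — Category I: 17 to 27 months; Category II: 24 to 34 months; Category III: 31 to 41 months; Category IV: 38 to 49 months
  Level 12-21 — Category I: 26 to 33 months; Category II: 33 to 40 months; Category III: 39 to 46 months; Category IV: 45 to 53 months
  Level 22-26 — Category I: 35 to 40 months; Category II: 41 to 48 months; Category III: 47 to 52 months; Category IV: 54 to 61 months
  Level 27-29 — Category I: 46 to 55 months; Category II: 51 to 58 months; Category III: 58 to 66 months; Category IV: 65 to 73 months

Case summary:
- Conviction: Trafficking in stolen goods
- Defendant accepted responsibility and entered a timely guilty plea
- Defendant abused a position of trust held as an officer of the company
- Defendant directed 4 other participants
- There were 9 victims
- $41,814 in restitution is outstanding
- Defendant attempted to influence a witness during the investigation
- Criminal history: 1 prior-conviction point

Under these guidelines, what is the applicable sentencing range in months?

Base offense level for trafficking in stolen goods: 20.
A1 does not apply.
A2 applies: 20 + 1 = 21.
A3 applies: 21 − 3 = 18.
A5 applies (level before this adjustment is 18 < 19, so +1): 18 + 1 = 19.
A6 applies: 19 + 2 = 21.
A7 applies: 21 + 2 = 23.
A8 applies (level before this adjustment is 23 < 24, so +2): 23 + 2 = 25.
Final offense level: 25.
Criminal history: 1 prior point → Category I (0-7).
Level 25 falls in the 22-26 band.
Grid: Level 22-26 × Category I = 35-40 months.

35-40 months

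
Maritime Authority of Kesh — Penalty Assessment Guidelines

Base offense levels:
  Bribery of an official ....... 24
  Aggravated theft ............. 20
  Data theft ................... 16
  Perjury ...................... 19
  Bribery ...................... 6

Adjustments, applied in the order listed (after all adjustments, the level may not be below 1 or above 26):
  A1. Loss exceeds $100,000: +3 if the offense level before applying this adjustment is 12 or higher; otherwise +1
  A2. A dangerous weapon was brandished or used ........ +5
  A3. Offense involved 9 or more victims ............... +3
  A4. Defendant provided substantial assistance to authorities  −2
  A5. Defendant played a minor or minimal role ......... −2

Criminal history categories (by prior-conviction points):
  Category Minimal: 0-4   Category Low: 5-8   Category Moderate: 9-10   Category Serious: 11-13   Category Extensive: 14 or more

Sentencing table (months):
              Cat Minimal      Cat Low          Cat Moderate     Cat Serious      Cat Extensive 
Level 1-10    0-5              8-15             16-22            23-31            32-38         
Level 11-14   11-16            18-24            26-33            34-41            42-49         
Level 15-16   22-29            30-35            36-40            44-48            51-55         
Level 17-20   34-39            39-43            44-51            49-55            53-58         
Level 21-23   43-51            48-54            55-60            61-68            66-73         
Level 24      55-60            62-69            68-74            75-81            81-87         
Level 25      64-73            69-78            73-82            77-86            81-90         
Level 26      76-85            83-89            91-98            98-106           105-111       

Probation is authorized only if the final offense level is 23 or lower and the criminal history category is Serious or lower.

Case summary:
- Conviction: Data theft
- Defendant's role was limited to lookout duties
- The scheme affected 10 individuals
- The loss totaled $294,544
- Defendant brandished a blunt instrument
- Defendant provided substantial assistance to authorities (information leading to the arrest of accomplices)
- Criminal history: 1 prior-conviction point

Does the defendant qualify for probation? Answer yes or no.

Base offense level for data theft: 16.
A1 applies (level before this adjustment is 16 ≥ 12, so +3): 16 + 3 = 19.
A2 applies: 19 + 5 = 24.
A3 applies: 24 + 3 = 27.
A4 applies: 27 − 2 = 25.
A5 applies: 25 − 2 = 23.
Final offense level: 23.
Criminal history: 1 prior point → Category Minimal (0-4).
Level 23 falls in the 21-23 band.
Grid: Level 21-23 × Category Minimal = 43-51 months.
Probation check: level 23 ≤ 23 and category Minimal ≤ Serious → eligible.

Yes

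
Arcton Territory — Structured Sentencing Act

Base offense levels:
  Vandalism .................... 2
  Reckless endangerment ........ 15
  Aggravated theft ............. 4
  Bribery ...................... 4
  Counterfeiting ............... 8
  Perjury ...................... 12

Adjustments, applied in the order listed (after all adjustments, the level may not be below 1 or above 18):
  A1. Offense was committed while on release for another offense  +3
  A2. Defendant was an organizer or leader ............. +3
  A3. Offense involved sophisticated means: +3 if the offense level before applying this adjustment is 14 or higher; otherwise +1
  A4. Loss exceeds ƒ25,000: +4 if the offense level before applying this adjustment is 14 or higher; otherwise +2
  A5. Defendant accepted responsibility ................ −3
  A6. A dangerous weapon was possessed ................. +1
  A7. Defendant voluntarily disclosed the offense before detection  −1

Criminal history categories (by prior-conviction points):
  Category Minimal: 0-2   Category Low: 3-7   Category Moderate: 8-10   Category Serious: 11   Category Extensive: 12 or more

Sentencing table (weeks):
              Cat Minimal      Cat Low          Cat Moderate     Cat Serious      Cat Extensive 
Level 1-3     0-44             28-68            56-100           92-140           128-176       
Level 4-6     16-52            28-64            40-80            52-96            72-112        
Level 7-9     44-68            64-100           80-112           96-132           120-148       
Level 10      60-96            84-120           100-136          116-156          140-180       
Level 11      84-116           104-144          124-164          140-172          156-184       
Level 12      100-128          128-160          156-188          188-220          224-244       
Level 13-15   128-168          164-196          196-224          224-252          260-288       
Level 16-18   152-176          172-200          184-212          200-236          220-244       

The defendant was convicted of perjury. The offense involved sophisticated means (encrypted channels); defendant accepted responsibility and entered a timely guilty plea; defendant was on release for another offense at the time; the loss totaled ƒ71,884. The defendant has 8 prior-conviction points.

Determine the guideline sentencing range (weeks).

Base offense level for perjury: 12.
A1 applies: 12 + 3 = 15.
A3 applies (level before this adjustment is 15 ≥ 14, so +3): 15 + 3 = 18.
A4 applies (level before this adjustment is 18 ≥ 14, so +4): 18 + 4 = 22.
A5 applies: 22 − 3 = 19.
A7 does not apply.
Level 19 exceeds the maximum of 18; capped at 18.
Final offense level: 18.
Criminal history: 8 prior points → Category Moderate (8-10).
Level 18 falls in the 16-18 band.
Grid: Level 16-18 × Category Moderate = 184-212 weeks.

184-212 weeks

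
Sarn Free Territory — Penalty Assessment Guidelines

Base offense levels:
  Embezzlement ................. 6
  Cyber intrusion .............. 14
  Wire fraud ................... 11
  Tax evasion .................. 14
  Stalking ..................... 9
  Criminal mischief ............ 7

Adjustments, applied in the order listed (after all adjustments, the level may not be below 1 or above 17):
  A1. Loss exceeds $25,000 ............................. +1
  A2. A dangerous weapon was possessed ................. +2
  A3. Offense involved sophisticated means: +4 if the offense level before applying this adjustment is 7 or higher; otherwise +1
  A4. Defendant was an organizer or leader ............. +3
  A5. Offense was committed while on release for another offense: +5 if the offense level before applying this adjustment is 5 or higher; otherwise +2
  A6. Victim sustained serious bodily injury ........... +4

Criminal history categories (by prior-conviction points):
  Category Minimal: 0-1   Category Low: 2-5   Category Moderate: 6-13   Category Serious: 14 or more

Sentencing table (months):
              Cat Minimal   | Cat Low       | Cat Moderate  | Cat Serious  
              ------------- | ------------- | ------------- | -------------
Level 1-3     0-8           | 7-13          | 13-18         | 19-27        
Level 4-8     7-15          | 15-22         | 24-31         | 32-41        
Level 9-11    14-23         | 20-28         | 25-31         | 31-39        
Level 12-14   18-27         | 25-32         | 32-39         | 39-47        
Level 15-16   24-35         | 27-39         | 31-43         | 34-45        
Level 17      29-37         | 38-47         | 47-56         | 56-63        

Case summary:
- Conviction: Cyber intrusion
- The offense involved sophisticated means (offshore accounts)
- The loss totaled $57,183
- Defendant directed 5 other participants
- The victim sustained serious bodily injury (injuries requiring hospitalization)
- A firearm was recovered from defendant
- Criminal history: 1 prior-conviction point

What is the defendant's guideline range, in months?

Base offense level for cyber intrusion: 14.
A1 applies: 14 + 1 = 15.
A2 applies: 15 + 2 = 17.
A3 applies (level before this adjustment is 17 ≥ 7, so +4): 17 + 4 = 21.
A4 applies: 21 + 3 = 24.
A5 does not apply.
A6 applies: 24 + 4 = 28.
Level 28 exceeds the maximum of 17; capped at 17.
Final offense level: 17.
Criminal history: 1 prior point → Category Minimal (0-1).
Level 17 falls in the 17 band.
Grid: Level 17 × Category Minimal = 29-37 months.

29-37 months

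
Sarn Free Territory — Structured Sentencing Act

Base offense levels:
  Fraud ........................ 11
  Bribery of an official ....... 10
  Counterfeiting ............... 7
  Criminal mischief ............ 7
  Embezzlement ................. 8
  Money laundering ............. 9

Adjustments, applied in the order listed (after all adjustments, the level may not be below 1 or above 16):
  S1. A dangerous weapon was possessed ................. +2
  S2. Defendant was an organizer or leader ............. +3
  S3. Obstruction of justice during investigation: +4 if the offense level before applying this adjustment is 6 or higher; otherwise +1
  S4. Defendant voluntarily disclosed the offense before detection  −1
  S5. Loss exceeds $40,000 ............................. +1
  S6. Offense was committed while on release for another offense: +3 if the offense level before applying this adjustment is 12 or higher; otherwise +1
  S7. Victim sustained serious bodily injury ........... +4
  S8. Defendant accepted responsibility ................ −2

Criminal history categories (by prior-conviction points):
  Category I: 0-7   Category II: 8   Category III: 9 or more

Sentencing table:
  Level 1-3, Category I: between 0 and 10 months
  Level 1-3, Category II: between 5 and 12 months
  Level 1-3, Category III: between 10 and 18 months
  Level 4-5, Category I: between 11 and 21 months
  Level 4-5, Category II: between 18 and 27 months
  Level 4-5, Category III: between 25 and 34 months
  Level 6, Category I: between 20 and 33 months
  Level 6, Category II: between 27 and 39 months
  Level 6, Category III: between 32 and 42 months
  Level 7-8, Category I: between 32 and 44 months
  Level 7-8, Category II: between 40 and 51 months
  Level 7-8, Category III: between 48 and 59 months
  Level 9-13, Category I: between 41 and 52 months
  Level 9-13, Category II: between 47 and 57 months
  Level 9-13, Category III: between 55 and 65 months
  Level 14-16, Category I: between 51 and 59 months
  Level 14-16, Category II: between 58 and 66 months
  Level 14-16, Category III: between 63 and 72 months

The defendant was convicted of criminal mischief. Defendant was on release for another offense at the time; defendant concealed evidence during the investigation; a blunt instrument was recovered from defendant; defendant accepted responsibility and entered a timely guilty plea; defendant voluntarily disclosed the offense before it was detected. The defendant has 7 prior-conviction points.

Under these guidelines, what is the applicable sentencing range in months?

Base offense level for criminal mischief: 7.
S1 applies: 7 + 2 = 9.
S3 applies (level before this adjustment is 9 ≥ 6, so +4): 9 + 4 = 13.
S4 applies: 13 − 1 = 12.
S6 applies (level before this adjustment is 12 ≥ 12, so +3): 12 + 3 = 15.
S8 applies: 15 − 2 = 13.
Final offense level: 13.
Criminal history: 7 prior points → Category I (0-7).
Level 13 falls in the 9-13 band.
Grid: Level 9-13 × Category I = 41-52 months.

41-52 months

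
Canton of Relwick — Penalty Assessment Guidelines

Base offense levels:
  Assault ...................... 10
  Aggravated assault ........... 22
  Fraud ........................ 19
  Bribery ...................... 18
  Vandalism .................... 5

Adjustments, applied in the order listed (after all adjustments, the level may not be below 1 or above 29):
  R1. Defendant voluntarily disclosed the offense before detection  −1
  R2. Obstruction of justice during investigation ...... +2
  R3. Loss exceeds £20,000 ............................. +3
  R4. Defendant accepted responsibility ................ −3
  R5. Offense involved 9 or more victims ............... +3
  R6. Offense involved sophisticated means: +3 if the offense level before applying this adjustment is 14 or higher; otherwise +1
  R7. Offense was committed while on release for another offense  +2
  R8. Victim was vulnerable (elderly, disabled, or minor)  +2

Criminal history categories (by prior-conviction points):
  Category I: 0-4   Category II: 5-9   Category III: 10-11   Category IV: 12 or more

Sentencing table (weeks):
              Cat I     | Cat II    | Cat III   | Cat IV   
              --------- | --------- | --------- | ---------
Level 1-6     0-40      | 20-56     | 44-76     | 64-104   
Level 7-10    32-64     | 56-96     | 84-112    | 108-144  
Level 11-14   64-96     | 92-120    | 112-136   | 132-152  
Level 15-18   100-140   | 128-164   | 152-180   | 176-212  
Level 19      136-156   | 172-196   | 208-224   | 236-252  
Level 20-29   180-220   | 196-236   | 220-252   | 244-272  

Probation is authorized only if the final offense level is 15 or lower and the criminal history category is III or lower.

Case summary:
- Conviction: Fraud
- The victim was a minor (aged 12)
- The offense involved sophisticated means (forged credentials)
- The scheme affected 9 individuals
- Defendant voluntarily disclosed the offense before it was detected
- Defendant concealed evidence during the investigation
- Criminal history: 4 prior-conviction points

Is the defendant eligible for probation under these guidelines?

No

Base offense level for fraud: 19.
R1 applies: 19 − 1 = 18.
R2 applies: 18 + 2 = 20.
R4 does not apply.
R5 applies: 20 + 3 = 23.
R6 applies (level before this adjustment is 23 ≥ 14, so +3): 23 + 3 = 26.
R8 applies: 26 + 2 = 28.
Final offense level: 28.
Criminal history: 4 prior points → Category I (0-4).
Level 28 falls in the 20-29 band.
Grid: Level 20-29 × Category I = 180-220 weeks.
Probation check: level 28 > 15 and category I ≤ III → not eligible.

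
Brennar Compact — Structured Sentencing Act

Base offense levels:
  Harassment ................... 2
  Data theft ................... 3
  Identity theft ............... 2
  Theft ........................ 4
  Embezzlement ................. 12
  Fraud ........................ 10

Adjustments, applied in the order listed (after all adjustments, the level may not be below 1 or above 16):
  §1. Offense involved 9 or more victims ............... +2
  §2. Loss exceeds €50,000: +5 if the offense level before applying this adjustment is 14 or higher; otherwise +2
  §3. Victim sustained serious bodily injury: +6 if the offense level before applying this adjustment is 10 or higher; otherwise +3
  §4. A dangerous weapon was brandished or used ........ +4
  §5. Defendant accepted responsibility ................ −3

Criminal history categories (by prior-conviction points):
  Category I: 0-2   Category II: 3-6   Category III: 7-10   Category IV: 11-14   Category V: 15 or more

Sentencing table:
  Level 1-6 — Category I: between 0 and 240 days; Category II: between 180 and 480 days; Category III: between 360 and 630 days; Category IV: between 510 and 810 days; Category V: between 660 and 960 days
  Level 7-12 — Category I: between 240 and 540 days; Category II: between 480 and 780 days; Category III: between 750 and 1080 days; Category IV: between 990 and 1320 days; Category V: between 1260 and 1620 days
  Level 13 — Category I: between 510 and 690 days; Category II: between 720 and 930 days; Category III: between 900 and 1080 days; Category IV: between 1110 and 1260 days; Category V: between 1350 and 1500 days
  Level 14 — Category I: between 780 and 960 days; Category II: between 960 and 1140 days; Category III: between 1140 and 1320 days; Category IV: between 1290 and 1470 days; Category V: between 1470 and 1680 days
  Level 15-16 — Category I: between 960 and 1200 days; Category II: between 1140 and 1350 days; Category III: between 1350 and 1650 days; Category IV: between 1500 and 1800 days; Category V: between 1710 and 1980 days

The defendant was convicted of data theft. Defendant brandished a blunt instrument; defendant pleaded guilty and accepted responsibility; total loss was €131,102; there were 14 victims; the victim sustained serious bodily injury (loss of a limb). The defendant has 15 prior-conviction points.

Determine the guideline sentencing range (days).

1260-1620 days

Base offense level for data theft: 3.
§1 applies: 3 + 2 = 5.
§2 applies (level before this adjustment is 5 < 14, so +2): 5 + 2 = 7.
§3 applies (level before this adjustment is 7 < 10, so +3): 7 + 3 = 10.
§4 applies: 10 + 4 = 14.
§5 applies: 14 − 3 = 11.
Final offense level: 11.
Criminal history: 15 prior points → Category V (15+).
Level 11 falls in the 7-12 band.
Grid: Level 7-12 × Category V = 1260-1620 days.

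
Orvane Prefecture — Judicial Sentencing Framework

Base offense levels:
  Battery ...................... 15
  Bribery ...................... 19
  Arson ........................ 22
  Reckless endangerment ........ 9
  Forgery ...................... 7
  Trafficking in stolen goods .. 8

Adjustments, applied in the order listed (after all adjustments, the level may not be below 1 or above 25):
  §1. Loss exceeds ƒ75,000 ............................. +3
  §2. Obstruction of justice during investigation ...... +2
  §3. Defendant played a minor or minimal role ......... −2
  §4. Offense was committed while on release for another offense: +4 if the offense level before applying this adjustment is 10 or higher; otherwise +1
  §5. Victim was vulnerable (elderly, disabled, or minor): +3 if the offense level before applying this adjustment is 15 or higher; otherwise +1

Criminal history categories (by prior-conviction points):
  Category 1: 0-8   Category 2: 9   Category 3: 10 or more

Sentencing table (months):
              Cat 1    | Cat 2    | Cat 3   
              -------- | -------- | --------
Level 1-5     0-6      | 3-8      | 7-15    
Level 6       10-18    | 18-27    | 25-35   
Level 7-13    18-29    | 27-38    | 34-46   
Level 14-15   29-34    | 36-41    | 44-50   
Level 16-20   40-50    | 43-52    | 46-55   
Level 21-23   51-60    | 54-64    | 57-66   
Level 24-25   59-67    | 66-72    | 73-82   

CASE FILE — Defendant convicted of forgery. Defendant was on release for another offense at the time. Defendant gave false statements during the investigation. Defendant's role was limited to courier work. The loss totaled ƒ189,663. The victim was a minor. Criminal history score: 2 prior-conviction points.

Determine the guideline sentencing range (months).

Base offense level for forgery: 7.
§1 applies: 7 + 3 = 10.
§2 applies: 10 + 2 = 12.
§3 applies: 12 − 2 = 10.
§4 applies (level before this adjustment is 10 ≥ 10, so +4): 10 + 4 = 14.
§5 applies (level before this adjustment is 14 < 15, so +1): 14 + 1 = 15.
Final offense level: 15.
Criminal history: 2 prior points → Category 1 (0-8).
Level 15 falls in the 14-15 band.
Grid: Level 14-15 × Category 1 = 29-34 months.

29-34 months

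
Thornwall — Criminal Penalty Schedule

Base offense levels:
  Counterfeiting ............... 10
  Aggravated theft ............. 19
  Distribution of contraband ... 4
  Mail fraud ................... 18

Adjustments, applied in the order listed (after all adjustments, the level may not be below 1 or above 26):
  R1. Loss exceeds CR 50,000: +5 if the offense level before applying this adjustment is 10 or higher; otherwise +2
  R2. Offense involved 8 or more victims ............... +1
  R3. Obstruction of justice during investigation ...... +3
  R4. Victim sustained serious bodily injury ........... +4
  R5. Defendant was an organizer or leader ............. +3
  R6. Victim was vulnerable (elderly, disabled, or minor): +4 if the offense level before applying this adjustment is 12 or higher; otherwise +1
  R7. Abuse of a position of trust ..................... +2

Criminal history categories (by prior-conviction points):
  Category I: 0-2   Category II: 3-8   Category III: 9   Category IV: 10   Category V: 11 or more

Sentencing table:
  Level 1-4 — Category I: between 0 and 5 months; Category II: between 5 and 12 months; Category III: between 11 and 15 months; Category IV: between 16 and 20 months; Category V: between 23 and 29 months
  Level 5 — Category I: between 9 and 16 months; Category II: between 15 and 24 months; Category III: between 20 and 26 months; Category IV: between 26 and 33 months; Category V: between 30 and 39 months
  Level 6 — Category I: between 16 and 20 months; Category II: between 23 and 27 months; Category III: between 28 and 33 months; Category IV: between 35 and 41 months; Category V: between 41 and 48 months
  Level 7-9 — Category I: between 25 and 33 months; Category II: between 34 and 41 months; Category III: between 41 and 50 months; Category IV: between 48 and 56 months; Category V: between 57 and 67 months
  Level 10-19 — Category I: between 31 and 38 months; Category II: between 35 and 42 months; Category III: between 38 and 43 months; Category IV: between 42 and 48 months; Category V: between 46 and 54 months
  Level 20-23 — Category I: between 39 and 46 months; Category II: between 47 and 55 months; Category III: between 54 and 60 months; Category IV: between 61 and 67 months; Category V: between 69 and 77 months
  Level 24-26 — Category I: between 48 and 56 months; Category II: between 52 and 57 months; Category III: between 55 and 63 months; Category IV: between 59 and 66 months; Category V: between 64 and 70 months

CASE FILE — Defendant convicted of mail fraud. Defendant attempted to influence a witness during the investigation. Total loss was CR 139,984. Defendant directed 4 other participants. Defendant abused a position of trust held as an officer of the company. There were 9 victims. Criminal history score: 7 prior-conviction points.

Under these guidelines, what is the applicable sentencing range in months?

52-57 months

Base offense level for mail fraud: 18.
R1 applies (level before this adjustment is 18 ≥ 10, so +5): 18 + 5 = 23.
R2 applies: 23 + 1 = 24.
R3 applies: 24 + 3 = 27.
R5 applies: 27 + 3 = 30.
R6 does not apply.
R7 applies: 30 + 2 = 32.
Level 32 exceeds the maximum of 26; capped at 26.
Final offense level: 26.
Criminal history: 7 prior points → Category II (3-8).
Level 26 falls in the 24-26 band.
Grid: Level 24-26 × Category II = 52-57 months.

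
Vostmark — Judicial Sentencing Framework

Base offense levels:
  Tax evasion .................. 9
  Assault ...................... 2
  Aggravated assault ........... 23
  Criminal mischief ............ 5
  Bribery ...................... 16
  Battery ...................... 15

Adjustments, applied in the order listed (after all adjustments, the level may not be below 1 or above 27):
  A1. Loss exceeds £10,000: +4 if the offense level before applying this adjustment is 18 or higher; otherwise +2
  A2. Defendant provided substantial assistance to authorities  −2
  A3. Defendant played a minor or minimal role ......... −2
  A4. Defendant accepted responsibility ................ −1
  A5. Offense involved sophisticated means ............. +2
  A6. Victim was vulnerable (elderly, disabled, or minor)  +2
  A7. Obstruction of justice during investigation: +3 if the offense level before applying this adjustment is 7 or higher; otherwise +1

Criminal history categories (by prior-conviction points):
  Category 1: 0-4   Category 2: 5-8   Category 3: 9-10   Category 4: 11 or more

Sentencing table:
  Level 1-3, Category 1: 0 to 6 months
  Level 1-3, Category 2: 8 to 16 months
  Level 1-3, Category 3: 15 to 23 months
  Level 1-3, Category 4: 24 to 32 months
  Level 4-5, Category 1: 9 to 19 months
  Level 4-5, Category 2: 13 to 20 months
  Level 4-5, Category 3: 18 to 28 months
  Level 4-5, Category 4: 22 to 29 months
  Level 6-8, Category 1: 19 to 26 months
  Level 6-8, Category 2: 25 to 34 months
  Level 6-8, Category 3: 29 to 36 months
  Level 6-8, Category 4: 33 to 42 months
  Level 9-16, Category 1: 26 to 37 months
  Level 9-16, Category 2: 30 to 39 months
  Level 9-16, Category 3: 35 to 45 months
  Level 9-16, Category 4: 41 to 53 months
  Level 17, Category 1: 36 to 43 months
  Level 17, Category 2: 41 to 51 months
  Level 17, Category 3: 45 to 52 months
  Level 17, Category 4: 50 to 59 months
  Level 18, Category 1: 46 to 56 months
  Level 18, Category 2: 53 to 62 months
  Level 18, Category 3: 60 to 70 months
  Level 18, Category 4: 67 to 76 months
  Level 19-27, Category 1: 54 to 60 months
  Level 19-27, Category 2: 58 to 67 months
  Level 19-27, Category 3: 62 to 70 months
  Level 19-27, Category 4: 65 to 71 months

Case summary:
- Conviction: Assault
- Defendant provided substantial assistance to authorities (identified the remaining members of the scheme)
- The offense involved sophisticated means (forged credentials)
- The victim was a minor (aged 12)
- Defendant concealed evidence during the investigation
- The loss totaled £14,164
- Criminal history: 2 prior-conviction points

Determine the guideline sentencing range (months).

19-26 months

Base offense level for assault: 2.
A1 applies (level before this adjustment is 2 < 18, so +2): 2 + 2 = 4.
A2 applies: 4 − 2 = 2.
A4 does not apply.
A5 applies: 2 + 2 = 4.
A6 applies: 4 + 2 = 6.
A7 applies (level before this adjustment is 6 < 7, so +1): 6 + 1 = 7.
Final offense level: 7.
Criminal history: 2 prior points → Category 1 (0-4).
Level 7 falls in the 6-8 band.
Grid: Level 6-8 × Category 1 = 19-26 months.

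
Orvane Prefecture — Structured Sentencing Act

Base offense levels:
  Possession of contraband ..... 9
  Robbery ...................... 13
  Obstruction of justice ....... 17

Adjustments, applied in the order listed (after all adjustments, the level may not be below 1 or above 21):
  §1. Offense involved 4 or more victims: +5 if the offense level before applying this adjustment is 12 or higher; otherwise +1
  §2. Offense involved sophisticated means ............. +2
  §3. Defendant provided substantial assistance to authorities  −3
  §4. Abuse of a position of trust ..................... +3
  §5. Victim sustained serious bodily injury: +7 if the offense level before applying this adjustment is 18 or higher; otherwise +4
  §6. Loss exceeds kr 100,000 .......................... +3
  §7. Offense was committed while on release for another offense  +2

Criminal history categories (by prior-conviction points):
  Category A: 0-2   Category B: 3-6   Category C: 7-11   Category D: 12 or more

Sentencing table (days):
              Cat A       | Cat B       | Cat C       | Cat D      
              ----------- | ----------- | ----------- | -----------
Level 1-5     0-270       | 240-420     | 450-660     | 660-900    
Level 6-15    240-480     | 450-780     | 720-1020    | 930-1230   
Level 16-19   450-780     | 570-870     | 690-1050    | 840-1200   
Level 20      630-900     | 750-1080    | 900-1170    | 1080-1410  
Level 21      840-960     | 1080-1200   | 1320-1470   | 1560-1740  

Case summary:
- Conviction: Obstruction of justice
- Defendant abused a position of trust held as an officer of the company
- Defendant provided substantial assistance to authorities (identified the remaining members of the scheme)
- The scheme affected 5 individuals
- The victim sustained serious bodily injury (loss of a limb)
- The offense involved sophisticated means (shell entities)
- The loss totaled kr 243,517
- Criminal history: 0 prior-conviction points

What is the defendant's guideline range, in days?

Base offense level for obstruction of justice: 17.
§1 applies (level before this adjustment is 17 ≥ 12, so +5): 17 + 5 = 22.
§2 applies: 22 + 2 = 24.
§3 applies: 24 − 3 = 21.
§4 applies: 21 + 3 = 24.
§5 applies (level before this adjustment is 24 ≥ 18, so +7): 24 + 7 = 31.
§6 applies: 31 + 3 = 34.
Level 34 exceeds the maximum of 21; capped at 21.
Final offense level: 21.
Criminal history: 0 prior points → Category A (0-2).
Level 21 falls in the 21 band.
Grid: Level 21 × Category A = 840-960 days.

840-960 days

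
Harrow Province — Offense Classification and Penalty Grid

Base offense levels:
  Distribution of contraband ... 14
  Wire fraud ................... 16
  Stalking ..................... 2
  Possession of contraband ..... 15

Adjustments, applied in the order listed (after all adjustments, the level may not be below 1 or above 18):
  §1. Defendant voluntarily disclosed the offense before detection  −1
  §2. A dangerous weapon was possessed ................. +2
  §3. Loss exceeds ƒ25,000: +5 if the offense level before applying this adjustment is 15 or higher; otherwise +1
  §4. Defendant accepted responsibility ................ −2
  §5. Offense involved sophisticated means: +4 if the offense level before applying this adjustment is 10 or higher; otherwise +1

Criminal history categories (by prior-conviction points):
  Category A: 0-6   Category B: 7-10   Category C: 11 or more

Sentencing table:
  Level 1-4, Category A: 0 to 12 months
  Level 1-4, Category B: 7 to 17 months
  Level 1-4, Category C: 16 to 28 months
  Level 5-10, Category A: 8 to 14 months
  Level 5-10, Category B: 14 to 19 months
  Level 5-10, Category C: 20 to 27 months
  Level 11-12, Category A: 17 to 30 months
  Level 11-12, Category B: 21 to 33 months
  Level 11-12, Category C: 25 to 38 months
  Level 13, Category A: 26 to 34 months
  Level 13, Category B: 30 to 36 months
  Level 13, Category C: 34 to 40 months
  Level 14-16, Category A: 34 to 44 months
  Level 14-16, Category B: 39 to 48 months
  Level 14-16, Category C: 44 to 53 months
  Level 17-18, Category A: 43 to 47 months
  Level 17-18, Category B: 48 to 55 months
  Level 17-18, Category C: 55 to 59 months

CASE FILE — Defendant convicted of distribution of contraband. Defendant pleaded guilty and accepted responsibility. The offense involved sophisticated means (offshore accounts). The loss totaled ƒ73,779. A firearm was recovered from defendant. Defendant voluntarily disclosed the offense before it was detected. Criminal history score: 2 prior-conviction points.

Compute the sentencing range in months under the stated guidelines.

Base offense level for distribution of contraband: 14.
§1 applies: 14 − 1 = 13.
§2 applies: 13 + 2 = 15.
§3 applies (level before this adjustment is 15 ≥ 15, so +5): 15 + 5 = 20.
§4 applies: 20 − 2 = 18.
§5 applies (level before this adjustment is 18 ≥ 10, so +4): 18 + 4 = 22.
Level 22 exceeds the maximum of 18; capped at 18.
Final offense level: 18.
Criminal history: 2 prior points → Category A (0-6).
Level 18 falls in the 17-18 band.
Grid: Level 17-18 × Category A = 43-47 months.

43-47 months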